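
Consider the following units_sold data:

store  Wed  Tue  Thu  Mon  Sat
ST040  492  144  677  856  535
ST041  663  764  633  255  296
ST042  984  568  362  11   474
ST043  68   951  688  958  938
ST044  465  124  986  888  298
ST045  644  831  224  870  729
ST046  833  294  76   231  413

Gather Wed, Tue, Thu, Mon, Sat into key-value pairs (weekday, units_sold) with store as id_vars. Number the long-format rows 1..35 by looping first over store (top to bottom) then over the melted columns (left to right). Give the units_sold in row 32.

294

35 rows total (7 × 5). Row 32: index ⌊(32-1)/5⌋ = 6 into store → ST046; (32-1) mod 5 = 1 into the melted columns → Tue.
So row 32 is (ST046, Tue, 294); units_sold = 294.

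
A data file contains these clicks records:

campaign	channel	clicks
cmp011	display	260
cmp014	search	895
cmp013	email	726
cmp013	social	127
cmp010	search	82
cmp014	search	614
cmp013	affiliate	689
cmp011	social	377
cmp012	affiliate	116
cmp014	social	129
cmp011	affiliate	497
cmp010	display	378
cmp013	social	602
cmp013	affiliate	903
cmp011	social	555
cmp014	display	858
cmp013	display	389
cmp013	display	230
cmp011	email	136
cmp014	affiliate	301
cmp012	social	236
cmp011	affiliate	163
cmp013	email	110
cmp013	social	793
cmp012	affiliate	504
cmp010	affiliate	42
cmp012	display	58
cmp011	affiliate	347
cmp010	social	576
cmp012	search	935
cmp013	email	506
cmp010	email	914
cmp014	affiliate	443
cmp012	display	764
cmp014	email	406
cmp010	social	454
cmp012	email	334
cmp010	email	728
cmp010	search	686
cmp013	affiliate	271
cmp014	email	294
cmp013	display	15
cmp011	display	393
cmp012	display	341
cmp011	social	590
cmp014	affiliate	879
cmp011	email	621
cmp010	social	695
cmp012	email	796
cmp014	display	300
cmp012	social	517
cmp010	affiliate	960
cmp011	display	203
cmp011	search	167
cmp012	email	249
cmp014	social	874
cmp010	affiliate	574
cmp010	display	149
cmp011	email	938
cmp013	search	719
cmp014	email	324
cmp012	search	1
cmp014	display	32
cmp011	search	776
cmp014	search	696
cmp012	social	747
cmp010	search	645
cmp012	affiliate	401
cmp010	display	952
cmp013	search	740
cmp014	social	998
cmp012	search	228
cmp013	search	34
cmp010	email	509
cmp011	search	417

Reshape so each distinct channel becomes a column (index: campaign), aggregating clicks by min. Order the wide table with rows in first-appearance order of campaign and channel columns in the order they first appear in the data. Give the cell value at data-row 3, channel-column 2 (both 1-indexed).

34

With rows in first-appearance order of campaign, row 3 is campaign=cmp013. channel columns in first-appearance order: display, search, email, social, affiliate; column 2 is search.
Long rows with campaign=cmp013, channel=search: min(719, 740, 34) = 34.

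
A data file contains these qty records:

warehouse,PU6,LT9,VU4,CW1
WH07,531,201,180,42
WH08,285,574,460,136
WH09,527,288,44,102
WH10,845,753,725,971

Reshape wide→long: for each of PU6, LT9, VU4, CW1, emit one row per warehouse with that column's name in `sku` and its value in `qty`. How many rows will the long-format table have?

16

4 warehouse values × 4 melted columns = 16 rows.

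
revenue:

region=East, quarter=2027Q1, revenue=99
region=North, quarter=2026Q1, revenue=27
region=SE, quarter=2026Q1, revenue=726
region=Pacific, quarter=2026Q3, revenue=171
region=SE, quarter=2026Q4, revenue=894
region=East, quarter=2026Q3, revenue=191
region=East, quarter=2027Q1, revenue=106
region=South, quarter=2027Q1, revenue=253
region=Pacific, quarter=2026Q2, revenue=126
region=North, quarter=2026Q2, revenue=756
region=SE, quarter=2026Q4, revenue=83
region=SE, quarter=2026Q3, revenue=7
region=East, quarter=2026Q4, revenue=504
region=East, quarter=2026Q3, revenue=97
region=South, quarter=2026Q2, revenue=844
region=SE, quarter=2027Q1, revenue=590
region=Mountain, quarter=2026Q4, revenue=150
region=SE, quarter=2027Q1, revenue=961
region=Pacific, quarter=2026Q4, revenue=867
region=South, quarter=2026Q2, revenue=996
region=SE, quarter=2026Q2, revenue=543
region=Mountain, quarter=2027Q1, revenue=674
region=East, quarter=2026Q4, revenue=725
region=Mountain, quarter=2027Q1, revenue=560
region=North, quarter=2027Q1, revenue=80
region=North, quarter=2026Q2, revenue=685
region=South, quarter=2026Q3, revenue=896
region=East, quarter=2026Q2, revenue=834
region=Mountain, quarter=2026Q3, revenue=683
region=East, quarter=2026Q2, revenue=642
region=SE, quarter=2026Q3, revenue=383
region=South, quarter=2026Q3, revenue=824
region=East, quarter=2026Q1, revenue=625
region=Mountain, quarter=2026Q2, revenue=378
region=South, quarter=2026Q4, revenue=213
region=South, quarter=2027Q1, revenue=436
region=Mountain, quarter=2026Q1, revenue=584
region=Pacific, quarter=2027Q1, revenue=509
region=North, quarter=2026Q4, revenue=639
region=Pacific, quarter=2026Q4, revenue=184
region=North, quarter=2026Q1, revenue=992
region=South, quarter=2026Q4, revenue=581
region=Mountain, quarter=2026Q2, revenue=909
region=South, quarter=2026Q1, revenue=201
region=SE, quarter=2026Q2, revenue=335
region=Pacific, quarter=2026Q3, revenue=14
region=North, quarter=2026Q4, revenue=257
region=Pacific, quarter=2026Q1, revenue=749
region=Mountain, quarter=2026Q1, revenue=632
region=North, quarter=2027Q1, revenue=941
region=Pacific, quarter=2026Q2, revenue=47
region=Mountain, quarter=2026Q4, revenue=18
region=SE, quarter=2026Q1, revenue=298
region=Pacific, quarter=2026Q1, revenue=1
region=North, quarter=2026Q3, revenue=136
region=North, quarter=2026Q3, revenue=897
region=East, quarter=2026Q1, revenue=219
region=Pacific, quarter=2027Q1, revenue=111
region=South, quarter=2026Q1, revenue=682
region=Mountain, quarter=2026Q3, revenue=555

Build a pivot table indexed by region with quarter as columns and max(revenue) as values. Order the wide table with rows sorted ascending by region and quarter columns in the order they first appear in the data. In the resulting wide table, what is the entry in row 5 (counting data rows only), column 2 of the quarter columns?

726

With rows sorted ascending by region, row 5 is region=SE. quarter columns in first-appearance order: 2027Q1, 2026Q1, 2026Q3, 2026Q4, 2026Q2; column 2 is 2026Q1.
Long rows with region=SE, quarter=2026Q1: max(726, 298) = 726.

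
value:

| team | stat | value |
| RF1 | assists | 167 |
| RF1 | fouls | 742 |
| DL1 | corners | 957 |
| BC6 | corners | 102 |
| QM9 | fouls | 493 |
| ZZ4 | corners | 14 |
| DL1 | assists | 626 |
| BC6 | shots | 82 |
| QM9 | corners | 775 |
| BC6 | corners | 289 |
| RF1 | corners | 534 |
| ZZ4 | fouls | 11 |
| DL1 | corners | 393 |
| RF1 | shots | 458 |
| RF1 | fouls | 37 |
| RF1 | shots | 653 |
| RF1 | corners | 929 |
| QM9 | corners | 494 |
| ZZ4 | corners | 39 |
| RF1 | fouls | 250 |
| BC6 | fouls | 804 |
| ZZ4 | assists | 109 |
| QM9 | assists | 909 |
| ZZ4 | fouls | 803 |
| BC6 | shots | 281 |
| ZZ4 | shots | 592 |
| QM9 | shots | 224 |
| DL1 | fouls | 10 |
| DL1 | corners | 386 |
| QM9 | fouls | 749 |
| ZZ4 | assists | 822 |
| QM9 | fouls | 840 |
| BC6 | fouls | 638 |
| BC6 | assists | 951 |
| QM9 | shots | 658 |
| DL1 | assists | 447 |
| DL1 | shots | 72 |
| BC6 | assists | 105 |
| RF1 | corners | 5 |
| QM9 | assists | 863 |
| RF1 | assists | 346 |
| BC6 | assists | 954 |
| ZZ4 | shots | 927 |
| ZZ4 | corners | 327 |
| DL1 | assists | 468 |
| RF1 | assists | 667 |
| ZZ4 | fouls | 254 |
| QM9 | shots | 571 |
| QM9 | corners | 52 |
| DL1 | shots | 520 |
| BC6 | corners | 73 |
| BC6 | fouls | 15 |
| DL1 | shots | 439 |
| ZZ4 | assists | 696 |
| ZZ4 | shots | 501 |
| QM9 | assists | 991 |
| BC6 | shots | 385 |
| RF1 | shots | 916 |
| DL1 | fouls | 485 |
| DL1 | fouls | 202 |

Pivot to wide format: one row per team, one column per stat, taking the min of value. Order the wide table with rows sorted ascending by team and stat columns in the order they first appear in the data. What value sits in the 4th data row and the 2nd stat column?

With rows sorted ascending by team, row 4 is team=RF1. stat columns in first-appearance order: assists, fouls, corners, shots; column 2 is fouls.
Long rows with team=RF1, stat=fouls: min(742, 37, 250) = 37.

37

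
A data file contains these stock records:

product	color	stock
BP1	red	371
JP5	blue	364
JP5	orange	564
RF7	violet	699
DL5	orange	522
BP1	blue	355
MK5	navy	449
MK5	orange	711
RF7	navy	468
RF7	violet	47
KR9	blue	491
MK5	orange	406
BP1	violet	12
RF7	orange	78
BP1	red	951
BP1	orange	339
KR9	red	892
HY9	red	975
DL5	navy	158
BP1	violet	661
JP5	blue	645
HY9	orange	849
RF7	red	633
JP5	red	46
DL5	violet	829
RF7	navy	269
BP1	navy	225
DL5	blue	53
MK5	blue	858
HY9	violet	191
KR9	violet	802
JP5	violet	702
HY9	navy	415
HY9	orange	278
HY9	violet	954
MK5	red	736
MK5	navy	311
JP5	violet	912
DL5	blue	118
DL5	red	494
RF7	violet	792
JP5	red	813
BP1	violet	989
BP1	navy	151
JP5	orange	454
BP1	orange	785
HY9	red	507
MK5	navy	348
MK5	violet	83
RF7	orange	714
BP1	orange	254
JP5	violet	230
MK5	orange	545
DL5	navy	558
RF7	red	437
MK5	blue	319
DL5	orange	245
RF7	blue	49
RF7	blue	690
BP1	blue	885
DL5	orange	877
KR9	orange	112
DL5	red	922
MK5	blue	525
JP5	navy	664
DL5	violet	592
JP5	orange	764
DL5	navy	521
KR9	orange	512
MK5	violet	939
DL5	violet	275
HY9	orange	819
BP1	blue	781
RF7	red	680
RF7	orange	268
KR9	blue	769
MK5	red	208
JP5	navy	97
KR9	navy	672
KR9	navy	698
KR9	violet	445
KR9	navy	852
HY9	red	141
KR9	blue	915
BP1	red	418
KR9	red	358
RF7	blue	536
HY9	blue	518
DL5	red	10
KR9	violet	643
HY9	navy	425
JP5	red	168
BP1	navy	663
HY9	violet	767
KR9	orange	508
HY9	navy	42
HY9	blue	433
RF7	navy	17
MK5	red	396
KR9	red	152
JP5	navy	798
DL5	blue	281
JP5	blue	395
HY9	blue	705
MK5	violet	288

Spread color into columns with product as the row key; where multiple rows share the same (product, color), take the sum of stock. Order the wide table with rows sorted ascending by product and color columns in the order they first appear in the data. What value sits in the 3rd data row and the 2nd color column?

1656

With rows sorted ascending by product, row 3 is product=HY9. color columns in first-appearance order: red, blue, orange, violet, navy; column 2 is blue.
Long rows with product=HY9, color=blue: 518 + 433 + 705 = 1656.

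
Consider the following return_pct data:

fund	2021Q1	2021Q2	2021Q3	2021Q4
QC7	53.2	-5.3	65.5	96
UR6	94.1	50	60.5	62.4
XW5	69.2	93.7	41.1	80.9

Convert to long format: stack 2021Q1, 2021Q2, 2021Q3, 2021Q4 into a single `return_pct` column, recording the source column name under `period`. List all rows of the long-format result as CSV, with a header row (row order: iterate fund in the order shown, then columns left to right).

fund,period,return_pct
QC7,2021Q1,53.2
QC7,2021Q2,-5.3
QC7,2021Q3,65.5
QC7,2021Q4,96
UR6,2021Q1,94.1
UR6,2021Q2,50
UR6,2021Q3,60.5
UR6,2021Q4,62.4
XW5,2021Q1,69.2
XW5,2021Q2,93.7
XW5,2021Q3,41.1
XW5,2021Q4,80.9

Each (fund, column) pair becomes one row: 3 × 4 = 12 rows.
For example, (QC7, 2021Q1) → return_pct=53.2.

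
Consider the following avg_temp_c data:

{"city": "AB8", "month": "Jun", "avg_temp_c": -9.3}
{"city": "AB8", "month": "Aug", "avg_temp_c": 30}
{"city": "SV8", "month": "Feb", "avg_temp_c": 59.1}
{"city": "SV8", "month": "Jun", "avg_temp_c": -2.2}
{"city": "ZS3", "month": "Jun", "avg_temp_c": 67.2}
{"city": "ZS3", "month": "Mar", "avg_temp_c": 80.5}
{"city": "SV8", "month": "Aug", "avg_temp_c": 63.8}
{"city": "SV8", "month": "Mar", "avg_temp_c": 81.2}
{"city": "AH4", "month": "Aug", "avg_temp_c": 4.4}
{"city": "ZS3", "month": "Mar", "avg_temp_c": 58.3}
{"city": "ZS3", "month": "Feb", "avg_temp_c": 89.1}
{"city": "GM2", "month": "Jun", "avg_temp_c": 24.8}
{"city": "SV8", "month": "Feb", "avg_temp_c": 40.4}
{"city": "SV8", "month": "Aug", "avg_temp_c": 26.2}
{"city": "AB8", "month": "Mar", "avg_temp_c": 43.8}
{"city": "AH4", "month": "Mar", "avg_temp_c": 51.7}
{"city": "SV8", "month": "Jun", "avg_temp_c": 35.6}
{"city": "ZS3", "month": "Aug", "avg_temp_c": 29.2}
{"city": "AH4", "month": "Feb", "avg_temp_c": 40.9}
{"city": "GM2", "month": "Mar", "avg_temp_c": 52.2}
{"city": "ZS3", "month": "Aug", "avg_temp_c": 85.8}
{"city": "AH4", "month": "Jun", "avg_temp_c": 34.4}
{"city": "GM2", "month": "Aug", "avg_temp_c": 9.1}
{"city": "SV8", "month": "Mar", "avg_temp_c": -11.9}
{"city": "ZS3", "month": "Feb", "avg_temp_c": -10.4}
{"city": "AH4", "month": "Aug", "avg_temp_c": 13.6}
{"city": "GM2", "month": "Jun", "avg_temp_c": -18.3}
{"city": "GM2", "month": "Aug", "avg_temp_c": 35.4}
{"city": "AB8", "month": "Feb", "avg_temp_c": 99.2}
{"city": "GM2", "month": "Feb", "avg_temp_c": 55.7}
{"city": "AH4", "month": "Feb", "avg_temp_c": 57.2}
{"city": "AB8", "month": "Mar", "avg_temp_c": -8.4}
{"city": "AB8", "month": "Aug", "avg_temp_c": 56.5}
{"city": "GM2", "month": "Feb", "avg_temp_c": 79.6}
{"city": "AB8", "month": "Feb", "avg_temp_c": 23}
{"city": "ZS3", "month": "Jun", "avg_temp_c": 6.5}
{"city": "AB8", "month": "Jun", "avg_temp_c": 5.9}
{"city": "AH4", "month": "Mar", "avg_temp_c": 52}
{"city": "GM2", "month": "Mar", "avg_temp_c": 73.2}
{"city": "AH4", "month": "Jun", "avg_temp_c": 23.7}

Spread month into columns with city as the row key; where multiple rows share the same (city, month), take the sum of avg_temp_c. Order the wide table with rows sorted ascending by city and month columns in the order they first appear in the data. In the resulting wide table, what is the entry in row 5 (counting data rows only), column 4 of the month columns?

With rows sorted ascending by city, row 5 is city=ZS3. month columns in first-appearance order: Jun, Aug, Feb, Mar; column 4 is Mar.
Long rows with city=ZS3, month=Mar: 80.5 + 58.3 = 138.8.

138.8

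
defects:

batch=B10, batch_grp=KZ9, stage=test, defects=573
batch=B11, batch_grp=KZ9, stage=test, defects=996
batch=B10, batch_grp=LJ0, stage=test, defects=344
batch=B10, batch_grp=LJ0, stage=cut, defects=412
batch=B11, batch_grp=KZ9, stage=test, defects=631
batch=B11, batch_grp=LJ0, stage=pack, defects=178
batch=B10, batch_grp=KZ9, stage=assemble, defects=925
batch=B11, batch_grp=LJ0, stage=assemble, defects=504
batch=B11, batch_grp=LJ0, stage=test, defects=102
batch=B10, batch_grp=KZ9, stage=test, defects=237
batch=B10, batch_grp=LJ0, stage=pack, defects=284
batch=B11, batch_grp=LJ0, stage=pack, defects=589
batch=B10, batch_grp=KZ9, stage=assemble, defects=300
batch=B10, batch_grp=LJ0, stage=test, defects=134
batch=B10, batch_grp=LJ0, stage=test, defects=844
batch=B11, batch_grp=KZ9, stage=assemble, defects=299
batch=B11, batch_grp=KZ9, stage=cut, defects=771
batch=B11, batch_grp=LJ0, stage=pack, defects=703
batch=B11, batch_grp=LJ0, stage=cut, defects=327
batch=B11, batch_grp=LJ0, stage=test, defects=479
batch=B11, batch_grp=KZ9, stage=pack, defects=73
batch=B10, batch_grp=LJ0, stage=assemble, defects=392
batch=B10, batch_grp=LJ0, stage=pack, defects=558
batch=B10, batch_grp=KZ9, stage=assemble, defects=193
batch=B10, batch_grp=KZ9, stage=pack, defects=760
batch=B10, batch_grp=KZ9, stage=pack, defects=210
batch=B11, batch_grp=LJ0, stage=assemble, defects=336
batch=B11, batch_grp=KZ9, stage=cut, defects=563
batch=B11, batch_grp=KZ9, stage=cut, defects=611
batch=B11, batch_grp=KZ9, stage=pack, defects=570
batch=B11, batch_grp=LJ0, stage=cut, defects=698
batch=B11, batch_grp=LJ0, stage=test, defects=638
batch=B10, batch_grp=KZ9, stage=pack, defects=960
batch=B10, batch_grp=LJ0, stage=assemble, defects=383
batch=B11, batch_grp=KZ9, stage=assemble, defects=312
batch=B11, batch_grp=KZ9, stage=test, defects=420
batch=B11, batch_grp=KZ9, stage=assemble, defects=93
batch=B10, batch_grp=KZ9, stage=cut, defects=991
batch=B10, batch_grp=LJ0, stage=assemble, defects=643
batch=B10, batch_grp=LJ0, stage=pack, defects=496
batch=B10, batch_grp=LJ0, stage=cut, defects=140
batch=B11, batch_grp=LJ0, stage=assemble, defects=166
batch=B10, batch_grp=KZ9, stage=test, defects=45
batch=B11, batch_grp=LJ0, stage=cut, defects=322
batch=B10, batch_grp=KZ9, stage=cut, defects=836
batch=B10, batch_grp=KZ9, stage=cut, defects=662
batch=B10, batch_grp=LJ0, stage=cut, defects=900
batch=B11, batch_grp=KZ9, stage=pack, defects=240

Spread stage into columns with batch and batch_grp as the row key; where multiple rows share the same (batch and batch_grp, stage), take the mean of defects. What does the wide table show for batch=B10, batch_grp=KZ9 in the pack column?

Rows with batch=B10, batch_grp=KZ9 and stage=pack: defects values are 760, 210, 960.
(760 + 210 + 960) / 3 = 643.33.

643.33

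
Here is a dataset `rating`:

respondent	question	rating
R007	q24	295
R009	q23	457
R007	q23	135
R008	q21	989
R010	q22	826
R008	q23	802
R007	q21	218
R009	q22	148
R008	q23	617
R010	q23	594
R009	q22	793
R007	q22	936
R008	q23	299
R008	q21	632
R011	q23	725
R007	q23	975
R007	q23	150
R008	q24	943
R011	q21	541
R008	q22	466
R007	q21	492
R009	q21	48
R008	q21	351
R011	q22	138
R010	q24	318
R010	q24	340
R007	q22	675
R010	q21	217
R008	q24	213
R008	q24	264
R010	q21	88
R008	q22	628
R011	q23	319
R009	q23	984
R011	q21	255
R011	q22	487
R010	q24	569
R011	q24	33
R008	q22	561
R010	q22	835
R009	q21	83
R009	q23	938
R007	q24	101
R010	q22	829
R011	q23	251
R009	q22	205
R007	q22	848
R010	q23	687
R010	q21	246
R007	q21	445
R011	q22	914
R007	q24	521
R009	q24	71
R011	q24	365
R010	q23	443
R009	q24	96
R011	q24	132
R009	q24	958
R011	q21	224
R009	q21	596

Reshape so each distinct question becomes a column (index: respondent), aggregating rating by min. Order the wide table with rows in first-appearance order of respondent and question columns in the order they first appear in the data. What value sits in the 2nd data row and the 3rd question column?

With rows in first-appearance order of respondent, row 2 is respondent=R009. question columns in first-appearance order: q24, q23, q21, q22; column 3 is q21.
Long rows with respondent=R009, question=q21: min(48, 83, 596) = 48.

48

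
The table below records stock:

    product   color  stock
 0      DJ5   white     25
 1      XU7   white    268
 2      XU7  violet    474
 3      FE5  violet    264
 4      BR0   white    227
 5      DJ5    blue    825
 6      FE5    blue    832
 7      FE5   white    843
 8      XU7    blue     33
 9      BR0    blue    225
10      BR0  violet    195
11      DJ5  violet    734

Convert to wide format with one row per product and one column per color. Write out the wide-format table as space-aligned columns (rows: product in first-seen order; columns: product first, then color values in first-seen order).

product  white  violet  blue
DJ5      25     734     825 
XU7      268    474     33  
FE5      843    264     832 
BR0      227    195     225 

Columns: product plus the 3 distinct color values (white, violet, blue).
For example, row DJ5 column white takes stock=25 from the long row (DJ5, white).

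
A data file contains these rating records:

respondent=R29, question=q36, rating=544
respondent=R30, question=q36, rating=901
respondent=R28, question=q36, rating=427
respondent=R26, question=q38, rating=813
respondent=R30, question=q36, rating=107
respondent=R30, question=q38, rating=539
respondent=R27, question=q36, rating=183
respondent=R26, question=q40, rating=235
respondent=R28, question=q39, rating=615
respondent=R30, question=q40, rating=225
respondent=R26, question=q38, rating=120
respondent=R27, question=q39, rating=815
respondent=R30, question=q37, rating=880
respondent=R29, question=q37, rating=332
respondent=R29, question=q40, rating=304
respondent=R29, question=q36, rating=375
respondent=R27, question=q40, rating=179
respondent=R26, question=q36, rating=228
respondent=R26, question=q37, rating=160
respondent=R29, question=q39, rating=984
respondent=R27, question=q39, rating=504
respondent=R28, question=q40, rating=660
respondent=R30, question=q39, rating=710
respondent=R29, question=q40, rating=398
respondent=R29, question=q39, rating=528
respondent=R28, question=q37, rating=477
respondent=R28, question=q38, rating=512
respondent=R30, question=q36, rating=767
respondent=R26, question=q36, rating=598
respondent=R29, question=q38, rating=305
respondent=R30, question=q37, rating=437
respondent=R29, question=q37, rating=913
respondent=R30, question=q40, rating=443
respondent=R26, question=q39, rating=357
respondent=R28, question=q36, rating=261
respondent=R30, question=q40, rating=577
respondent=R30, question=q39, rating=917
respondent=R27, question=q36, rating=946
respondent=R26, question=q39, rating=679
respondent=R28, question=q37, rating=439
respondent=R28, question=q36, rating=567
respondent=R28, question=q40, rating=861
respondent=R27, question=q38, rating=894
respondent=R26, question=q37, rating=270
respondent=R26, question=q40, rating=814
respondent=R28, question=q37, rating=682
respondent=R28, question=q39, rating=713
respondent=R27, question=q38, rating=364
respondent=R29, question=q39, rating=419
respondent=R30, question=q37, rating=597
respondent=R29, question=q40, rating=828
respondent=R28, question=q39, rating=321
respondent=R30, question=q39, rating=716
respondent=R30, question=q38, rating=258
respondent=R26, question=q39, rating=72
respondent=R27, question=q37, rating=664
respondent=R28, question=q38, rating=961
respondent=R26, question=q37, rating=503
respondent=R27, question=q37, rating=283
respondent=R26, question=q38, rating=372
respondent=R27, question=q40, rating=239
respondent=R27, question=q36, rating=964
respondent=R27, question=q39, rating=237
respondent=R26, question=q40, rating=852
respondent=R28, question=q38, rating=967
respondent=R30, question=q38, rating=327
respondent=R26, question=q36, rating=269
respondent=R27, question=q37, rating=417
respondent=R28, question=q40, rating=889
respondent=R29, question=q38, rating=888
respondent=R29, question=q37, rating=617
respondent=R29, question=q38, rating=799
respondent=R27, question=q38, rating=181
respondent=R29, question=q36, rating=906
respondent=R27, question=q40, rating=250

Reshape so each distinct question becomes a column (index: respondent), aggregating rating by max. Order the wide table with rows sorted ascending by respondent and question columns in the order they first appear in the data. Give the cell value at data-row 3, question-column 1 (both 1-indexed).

567

With rows sorted ascending by respondent, row 3 is respondent=R28. question columns in first-appearance order: q36, q38, q40, q39, q37; column 1 is q36.
Long rows with respondent=R28, question=q36: max(427, 261, 567) = 567.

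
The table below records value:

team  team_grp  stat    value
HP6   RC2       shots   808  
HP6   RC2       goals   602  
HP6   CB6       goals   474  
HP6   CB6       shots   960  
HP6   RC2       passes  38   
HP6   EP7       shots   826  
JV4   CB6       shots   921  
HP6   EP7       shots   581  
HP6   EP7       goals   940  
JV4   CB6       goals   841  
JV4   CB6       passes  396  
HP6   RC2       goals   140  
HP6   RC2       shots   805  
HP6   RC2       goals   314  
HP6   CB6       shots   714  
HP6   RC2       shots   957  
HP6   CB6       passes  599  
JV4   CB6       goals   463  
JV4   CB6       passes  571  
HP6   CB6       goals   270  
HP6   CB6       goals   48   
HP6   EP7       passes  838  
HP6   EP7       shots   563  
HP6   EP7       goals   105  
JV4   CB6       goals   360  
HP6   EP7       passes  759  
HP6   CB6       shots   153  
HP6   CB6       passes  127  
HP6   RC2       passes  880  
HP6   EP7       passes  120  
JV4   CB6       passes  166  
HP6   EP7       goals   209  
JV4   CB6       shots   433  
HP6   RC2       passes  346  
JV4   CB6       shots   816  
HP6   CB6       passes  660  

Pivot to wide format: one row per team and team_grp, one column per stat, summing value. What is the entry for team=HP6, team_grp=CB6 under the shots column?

Rows with team=HP6, team_grp=CB6 and stat=shots: value values are 960, 714, 153.
960 + 714 + 153 = 1827.

1827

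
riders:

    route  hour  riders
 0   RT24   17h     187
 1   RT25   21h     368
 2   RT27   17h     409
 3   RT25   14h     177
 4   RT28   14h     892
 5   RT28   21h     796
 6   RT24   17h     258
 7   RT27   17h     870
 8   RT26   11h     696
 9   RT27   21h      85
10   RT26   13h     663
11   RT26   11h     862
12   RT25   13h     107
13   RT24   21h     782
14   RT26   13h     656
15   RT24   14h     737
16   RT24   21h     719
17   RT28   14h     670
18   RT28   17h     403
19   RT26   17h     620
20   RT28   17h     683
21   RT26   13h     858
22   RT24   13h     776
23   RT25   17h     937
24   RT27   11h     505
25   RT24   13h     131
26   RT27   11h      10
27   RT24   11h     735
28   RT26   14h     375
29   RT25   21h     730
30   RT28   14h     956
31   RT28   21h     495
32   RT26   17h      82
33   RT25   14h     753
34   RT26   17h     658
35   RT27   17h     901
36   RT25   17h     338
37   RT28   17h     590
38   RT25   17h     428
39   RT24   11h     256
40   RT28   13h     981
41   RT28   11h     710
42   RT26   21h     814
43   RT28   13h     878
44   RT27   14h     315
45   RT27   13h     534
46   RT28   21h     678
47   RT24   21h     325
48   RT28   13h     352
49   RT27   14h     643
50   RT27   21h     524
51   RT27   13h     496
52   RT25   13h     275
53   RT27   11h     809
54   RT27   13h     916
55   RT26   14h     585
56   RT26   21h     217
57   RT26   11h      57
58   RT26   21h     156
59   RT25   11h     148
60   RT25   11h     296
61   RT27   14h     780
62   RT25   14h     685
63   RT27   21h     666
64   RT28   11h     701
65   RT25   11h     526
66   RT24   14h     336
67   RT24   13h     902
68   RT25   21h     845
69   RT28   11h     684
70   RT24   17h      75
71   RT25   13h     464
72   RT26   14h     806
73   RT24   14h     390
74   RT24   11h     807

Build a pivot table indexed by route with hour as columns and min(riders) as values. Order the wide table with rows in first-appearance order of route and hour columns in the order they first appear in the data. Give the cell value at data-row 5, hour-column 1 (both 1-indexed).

82

With rows in first-appearance order of route, row 5 is route=RT26. hour columns in first-appearance order: 17h, 21h, 14h, 11h, 13h; column 1 is 17h.
Long rows with route=RT26, hour=17h: min(620, 82, 658) = 82.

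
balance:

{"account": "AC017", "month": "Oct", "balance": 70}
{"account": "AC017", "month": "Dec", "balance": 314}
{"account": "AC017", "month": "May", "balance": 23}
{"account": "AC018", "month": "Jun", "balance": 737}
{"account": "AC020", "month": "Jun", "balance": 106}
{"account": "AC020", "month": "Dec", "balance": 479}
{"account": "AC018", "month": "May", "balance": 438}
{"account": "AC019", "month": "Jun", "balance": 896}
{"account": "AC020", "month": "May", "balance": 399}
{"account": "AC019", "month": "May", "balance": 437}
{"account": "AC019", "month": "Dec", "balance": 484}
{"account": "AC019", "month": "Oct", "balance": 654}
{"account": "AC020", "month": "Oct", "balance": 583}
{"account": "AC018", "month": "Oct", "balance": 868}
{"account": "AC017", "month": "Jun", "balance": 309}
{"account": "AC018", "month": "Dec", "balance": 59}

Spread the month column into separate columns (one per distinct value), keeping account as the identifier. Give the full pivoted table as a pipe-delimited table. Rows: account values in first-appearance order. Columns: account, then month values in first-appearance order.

| account | Oct | Dec | May | Jun |
| AC017 | 70 | 314 | 23 | 309 |
| AC018 | 868 | 59 | 438 | 737 |
| AC020 | 583 | 479 | 399 | 106 |
| AC019 | 654 | 484 | 437 | 896 |

Columns: account plus the 4 distinct month values (Oct, Dec, May, Jun).
For example, row AC017 column Oct takes balance=70 from the long row (AC017, Oct).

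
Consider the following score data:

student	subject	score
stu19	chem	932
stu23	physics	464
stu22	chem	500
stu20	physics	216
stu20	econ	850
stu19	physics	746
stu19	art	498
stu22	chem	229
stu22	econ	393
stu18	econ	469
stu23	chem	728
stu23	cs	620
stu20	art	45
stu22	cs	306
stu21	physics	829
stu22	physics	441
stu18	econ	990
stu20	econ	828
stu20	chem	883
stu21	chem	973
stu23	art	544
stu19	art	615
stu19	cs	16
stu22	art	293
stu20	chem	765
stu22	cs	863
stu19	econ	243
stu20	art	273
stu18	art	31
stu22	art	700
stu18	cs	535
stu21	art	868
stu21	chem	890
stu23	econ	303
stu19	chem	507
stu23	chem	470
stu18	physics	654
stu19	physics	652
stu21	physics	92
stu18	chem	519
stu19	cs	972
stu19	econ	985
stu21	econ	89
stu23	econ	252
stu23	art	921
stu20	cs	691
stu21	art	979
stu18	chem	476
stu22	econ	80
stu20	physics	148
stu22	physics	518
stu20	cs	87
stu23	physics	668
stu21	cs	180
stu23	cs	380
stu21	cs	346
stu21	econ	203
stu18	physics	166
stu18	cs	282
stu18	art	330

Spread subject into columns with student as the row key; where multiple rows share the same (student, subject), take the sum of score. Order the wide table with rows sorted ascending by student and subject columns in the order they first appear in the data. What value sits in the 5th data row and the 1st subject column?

729

With rows sorted ascending by student, row 5 is student=stu22. subject columns in first-appearance order: chem, physics, econ, art, cs; column 1 is chem.
Long rows with student=stu22, subject=chem: 500 + 229 = 729.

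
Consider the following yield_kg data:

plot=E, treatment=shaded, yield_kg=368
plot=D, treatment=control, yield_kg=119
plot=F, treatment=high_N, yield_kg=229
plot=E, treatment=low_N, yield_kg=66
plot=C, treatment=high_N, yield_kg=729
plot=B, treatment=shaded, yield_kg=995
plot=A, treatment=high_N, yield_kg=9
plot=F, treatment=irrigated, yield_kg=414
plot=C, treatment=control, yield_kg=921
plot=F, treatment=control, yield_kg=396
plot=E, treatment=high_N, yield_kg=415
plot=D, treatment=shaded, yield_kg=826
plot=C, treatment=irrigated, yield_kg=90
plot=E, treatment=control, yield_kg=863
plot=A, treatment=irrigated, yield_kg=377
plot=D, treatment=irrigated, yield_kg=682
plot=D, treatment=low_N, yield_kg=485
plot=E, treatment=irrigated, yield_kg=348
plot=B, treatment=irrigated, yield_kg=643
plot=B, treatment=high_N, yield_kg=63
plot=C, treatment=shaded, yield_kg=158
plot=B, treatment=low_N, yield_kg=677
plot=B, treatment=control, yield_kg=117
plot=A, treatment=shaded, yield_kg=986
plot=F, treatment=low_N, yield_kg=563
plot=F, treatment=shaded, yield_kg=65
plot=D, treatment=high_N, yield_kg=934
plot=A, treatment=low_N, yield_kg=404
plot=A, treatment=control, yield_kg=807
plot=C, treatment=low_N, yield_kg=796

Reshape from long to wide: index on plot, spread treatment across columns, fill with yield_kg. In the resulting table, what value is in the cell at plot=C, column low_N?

796

Wide layout: rows indexed by plot, columns are the 5 distinct treatment values (shaded, control, high_N, low_N, irrigated).
Cell (plot=C, treatment=low_N) draws from the long row where plot=C and treatment=low_N, which has yield_kg=796.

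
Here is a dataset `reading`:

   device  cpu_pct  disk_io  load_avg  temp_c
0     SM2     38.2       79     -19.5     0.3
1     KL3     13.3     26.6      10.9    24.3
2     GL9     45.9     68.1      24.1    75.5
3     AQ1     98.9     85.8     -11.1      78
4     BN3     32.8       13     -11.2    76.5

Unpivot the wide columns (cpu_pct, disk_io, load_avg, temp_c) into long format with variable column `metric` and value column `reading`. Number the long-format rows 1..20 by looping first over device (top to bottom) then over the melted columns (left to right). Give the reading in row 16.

20 rows total (5 × 4). Row 16: index ⌊(16-1)/4⌋ = 3 into device → AQ1; (16-1) mod 4 = 3 into the melted columns → temp_c.
So row 16 is (AQ1, temp_c, 78); reading = 78.

78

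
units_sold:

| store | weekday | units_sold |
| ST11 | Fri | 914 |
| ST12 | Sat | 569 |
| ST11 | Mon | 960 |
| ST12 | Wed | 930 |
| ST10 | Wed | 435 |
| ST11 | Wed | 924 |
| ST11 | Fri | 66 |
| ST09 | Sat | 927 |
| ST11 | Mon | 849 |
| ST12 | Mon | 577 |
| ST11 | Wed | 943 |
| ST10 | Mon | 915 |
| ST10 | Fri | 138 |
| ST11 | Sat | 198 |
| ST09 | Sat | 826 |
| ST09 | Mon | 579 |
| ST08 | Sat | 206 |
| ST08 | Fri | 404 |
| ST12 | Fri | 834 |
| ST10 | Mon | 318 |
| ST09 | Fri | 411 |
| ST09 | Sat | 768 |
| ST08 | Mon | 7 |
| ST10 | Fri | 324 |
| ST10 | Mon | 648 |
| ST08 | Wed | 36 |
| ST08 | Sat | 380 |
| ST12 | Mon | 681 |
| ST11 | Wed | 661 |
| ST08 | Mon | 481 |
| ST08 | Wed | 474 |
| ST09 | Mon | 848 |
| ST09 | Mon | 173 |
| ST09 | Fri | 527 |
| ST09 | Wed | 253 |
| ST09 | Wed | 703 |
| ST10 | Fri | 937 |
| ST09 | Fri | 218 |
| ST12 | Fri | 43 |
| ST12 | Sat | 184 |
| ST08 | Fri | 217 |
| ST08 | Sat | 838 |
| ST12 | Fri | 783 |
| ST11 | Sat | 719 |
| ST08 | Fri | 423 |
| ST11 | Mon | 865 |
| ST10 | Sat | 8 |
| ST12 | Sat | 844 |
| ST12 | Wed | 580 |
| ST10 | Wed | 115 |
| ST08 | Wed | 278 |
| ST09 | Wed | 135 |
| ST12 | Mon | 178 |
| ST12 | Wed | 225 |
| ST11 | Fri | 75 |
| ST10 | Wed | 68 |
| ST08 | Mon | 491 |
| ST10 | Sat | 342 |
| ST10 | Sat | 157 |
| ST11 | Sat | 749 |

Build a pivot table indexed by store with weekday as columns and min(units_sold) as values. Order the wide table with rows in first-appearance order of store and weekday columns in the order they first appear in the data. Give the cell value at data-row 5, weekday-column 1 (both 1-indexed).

217

With rows in first-appearance order of store, row 5 is store=ST08. weekday columns in first-appearance order: Fri, Sat, Mon, Wed; column 1 is Fri.
Long rows with store=ST08, weekday=Fri: min(404, 217, 423) = 217.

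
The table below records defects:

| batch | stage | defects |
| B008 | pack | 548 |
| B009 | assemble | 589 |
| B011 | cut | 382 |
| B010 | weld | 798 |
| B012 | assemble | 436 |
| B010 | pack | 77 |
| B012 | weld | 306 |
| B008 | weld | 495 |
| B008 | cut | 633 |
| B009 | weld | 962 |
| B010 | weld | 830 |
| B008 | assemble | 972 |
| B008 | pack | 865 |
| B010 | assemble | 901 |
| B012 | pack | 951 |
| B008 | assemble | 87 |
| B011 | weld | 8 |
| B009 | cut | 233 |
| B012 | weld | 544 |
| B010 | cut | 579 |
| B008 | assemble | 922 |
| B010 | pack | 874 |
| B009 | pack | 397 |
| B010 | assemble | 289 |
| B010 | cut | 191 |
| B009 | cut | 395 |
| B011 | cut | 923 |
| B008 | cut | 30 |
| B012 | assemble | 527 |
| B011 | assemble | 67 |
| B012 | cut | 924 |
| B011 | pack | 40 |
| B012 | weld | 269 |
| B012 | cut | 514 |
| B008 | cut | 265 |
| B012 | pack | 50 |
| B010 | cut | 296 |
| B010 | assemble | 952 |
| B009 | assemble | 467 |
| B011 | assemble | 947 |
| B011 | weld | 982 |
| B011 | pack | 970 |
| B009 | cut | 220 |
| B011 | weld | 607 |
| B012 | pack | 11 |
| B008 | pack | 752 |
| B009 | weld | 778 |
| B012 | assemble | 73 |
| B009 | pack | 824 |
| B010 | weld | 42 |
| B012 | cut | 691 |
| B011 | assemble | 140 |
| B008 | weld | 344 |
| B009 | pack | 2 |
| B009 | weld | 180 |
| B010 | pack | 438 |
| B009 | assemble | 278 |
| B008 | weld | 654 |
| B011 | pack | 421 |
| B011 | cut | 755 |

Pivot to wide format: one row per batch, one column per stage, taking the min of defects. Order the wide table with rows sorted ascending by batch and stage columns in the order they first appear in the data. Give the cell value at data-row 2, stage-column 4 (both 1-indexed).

With rows sorted ascending by batch, row 2 is batch=B009. stage columns in first-appearance order: pack, assemble, cut, weld; column 4 is weld.
Long rows with batch=B009, stage=weld: min(962, 778, 180) = 180.

180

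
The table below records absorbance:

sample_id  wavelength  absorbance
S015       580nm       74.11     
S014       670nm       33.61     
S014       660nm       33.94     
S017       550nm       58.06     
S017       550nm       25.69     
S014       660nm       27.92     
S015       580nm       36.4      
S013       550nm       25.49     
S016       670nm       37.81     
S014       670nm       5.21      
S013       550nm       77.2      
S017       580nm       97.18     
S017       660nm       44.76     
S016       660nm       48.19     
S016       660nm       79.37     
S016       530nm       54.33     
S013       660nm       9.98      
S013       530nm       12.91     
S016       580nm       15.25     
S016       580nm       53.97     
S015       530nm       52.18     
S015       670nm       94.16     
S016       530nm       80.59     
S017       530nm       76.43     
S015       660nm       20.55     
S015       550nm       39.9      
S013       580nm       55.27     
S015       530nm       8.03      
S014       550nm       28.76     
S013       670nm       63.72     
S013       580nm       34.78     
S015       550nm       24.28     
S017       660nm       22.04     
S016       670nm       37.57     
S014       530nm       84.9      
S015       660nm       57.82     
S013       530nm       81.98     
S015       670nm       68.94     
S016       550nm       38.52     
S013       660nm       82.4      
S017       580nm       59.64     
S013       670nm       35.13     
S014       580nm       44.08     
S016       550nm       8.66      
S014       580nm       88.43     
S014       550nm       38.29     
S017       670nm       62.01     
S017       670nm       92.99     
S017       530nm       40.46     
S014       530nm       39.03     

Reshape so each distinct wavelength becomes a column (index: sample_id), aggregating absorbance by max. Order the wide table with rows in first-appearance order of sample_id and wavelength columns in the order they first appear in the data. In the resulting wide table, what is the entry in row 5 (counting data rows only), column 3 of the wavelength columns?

With rows in first-appearance order of sample_id, row 5 is sample_id=S016. wavelength columns in first-appearance order: 580nm, 670nm, 660nm, 550nm, 530nm; column 3 is 660nm.
Long rows with sample_id=S016, wavelength=660nm: max(48.19, 79.37) = 79.37.

79.37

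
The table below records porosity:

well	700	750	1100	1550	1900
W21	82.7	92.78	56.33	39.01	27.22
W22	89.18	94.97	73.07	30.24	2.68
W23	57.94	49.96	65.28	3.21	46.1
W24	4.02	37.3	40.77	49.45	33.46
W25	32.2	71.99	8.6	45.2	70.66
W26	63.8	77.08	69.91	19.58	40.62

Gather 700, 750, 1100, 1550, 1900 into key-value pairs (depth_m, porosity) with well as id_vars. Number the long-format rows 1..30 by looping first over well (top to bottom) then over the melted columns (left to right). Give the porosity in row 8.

30 rows total (6 × 5). Row 8: index ⌊(8-1)/5⌋ = 1 into well → W22; (8-1) mod 5 = 2 into the melted columns → 1100.
So row 8 is (W22, 1100, 73.07); porosity = 73.07.

73.07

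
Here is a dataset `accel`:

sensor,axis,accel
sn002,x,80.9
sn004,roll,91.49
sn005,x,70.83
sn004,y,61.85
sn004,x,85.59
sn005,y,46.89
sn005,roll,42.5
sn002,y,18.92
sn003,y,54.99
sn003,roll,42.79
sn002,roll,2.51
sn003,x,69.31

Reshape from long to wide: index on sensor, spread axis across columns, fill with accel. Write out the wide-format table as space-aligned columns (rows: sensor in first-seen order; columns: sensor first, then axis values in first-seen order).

Columns: sensor plus the 3 distinct axis values (x, roll, y).
For example, row sn002 column x takes accel=80.9 from the long row (sn002, x).

sensor  x      roll   y    
sn002   80.9   2.51   18.92
sn004   85.59  91.49  61.85
sn005   70.83  42.5   46.89
sn003   69.31  42.79  54.99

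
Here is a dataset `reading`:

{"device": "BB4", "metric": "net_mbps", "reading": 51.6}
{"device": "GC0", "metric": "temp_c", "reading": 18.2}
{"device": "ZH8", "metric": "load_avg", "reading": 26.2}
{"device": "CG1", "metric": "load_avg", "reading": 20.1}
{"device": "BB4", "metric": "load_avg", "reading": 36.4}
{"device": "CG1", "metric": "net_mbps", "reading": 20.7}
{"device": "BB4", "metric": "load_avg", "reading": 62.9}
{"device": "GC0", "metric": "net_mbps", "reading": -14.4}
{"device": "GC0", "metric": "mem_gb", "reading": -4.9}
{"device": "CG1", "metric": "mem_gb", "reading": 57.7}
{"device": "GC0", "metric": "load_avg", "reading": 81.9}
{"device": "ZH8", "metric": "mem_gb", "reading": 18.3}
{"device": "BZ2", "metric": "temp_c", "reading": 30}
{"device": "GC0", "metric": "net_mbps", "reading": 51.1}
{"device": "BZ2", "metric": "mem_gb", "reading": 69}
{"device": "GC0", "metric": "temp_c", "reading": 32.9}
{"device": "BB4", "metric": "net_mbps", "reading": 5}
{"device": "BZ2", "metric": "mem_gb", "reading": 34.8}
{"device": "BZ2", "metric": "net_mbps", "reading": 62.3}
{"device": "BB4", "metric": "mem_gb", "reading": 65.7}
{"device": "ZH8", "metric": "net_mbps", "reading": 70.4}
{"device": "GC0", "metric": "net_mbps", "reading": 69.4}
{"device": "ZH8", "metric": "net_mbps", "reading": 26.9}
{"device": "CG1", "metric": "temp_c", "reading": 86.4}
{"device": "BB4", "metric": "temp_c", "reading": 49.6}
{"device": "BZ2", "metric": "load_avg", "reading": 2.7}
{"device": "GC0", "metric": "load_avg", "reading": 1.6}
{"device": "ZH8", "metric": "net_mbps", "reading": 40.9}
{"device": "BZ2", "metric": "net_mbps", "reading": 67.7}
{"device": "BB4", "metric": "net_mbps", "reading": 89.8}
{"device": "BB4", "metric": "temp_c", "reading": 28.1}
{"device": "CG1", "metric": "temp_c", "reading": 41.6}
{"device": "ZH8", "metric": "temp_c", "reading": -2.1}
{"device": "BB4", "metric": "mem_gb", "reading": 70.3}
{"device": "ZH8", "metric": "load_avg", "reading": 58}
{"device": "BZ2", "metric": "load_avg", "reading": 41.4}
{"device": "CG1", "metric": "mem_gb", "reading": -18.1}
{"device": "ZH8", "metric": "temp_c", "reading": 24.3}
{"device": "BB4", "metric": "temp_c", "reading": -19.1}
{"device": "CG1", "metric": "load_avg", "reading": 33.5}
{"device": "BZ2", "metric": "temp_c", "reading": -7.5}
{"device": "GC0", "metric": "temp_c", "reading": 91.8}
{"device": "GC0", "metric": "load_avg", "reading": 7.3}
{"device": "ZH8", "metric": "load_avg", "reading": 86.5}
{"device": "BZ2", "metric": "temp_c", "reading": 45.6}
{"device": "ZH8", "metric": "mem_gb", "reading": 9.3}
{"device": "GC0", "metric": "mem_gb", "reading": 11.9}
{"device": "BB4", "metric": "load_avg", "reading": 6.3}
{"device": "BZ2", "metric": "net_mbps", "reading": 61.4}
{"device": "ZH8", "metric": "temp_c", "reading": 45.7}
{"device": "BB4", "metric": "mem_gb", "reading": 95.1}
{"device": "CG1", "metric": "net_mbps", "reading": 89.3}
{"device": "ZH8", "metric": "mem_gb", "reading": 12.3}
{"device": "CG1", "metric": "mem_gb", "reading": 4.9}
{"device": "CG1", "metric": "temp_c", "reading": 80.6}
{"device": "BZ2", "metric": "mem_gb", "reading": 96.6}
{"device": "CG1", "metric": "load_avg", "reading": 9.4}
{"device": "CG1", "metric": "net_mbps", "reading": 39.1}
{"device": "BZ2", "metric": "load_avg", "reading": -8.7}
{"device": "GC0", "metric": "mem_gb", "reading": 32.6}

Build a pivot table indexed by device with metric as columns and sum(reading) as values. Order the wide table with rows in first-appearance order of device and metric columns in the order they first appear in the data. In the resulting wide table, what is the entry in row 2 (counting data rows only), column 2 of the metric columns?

With rows in first-appearance order of device, row 2 is device=GC0. metric columns in first-appearance order: net_mbps, temp_c, load_avg, mem_gb; column 2 is temp_c.
Long rows with device=GC0, metric=temp_c: 18.2 + 32.9 + 91.8 = 142.9.

142.9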